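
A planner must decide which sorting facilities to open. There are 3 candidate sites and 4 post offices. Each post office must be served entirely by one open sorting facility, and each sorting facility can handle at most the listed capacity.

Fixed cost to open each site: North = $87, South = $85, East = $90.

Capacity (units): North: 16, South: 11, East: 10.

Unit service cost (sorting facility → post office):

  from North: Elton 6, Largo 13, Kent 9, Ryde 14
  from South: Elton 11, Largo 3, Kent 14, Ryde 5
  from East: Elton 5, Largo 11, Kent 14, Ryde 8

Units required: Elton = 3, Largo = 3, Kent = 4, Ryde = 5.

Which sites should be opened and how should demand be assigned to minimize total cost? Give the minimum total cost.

Open {North}: Elton→North 6·3=18, Largo→North 13·3=39, Kent→North 9·4=36, Ryde→North 14·5=70.
Loads: North carries 15/16. Service 163; fixed 87; total 250.
Next best feasible plan costs 260.

Minimum total cost: 250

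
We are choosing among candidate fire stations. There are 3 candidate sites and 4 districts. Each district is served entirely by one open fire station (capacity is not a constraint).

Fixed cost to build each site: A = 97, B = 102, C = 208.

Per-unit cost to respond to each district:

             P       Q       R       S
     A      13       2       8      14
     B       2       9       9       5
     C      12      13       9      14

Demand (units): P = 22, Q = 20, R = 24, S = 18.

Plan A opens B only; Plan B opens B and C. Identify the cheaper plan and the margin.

Plan A: {B}: P→B 2·22=44, Q→B 9·20=180, R→B 9·24=216, S→B 5·18=90. Service 530; fixed 102; total 632.
Plan B: {B, C}: P→B 2·22=44, Q→B 9·20=180, R→B 9·24=216, S→B 5·18=90. Service 530; fixed 310; total 840.
Difference: |632 − 840| = 208.

Plan A is cheaper by 208.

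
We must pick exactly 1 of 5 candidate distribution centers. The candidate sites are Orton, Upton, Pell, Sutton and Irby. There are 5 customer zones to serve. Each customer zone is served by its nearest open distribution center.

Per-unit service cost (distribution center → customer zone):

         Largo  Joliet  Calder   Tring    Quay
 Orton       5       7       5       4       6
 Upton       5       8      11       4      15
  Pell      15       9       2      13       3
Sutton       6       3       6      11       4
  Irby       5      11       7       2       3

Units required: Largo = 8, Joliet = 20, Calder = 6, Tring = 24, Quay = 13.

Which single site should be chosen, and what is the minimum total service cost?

With exactly 1 open, each customer zone uses its cheapest among the chosen.
{Orton}: Largo→Orton 5·8=40, Joliet→Orton 7·20=140, Calder→Orton 5·6=30, Tring→Orton 4·24=96, Quay→Orton 6·13=78. Service cost 384.
{Irby}: service cost 389
{Sutton}: service cost 460
Among all 5 size-1 choices, {Orton} is lowest.

Choose Orton only; total service cost 384.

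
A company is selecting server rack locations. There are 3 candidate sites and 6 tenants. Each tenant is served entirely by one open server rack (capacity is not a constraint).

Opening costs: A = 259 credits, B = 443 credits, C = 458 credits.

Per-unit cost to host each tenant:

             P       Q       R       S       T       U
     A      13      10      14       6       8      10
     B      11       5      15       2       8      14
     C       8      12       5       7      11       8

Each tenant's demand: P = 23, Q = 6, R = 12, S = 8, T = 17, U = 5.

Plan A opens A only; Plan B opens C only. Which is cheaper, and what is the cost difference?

Plan A is cheaper by 37.

Plan A: {A}: P→A 13·23=299, Q→A 10·6=60, R→A 14·12=168, S→A 6·8=48, T→A 8·17=136, U→A 10·5=50. Service 761; fixed 259; total 1020.
Plan B: {C}: P→C 8·23=184, Q→C 12·6=72, R→C 5·12=60, S→C 7·8=56, T→C 11·17=187, U→C 8·5=40. Service 599; fixed 458; total 1057.
Difference: |1020 − 1057| = 37.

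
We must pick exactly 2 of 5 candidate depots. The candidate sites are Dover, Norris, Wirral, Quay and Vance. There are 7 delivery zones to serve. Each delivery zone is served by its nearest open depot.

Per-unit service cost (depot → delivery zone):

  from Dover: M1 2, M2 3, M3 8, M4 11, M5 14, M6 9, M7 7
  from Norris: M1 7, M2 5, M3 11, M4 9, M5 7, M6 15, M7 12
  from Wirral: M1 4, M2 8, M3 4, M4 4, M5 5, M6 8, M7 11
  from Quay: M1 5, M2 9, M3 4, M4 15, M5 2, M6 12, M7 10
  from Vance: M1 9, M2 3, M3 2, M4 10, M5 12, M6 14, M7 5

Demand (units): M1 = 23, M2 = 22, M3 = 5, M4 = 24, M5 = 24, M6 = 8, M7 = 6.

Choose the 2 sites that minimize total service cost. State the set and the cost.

Choose Dover and Wirral; total service cost 454.

With exactly 2 open, each delivery zone uses its cheapest among the chosen.
{Dover, Wirral}: M1→Dover 2·23=46, M2→Dover 3·22=66, M3→Wirral 4·5=20, M4→Wirral 4·24=96, M5→Wirral 5·24=120, M6→Wirral 8·8=64, M7→Dover 7·6=42. Service cost 454.
{Wirral, Vance}: service cost 478
{Wirral, Quay}: service cost 556
Among all 10 size-2 choices, {Dover, Wirral} is lowest.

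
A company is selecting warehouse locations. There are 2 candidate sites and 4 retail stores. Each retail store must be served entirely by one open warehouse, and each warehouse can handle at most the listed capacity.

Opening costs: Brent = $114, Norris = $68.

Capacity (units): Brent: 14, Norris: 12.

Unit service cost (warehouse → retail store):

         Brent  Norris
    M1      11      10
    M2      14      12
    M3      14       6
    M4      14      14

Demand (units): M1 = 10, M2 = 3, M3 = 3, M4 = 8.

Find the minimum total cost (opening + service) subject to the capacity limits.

Open {Brent, Norris}: M1→Brent 11·10=110, M2→Brent 14·3=42, M3→Norris 6·3=18, M4→Norris 14·8=112.
Loads: Brent carries 13/14, Norris carries 11/12. Service 282; fixed 182; total 464.
Next best feasible plan costs 478.

Minimum total cost: 464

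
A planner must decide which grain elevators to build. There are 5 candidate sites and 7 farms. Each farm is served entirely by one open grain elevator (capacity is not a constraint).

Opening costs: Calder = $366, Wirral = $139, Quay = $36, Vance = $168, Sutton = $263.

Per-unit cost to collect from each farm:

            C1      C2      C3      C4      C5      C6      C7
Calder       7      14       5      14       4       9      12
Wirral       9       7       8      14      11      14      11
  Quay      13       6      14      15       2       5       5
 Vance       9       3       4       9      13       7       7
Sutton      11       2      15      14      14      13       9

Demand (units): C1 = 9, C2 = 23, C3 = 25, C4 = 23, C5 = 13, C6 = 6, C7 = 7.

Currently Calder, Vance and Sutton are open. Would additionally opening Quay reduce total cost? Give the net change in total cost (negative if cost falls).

Current service cost with {Calder, Vance, Sutton}: 559.
Adding Quay: each farm re-picks its cheapest; new service cost 507, saving 52.
Extra fixed cost: 36. Net change = 36 − 52 = -16.
(Totals: 1356 → 1340.)

Yes — net change −16 (cost falls by 16).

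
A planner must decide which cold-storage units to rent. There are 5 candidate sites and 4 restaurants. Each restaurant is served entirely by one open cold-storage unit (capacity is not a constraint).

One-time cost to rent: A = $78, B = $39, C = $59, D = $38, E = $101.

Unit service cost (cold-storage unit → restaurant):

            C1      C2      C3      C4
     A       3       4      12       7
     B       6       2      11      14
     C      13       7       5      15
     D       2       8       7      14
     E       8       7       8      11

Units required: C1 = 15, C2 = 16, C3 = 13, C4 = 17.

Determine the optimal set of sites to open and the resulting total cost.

Open A and D; minimum total cost 420.

For any fixed open set, each restaurant goes to its cheapest open site; total = fixed + service.
{A, D}: C1→D 2·15=30, C2→A 4·16=64, C3→D 7·13=91, C4→A 7·17=119. Service 304; fixed 116; total 420.
{A, B, D}: service 272 + fixed 155 = 427
{A, C}: C1→A 3·15=45, C2→A 4·16=64, C3→C 5·13=65, C4→A 7·17=119. Service 293; fixed 137; total 430.
{A, B, C, D, E}: service 246 + fixed 315 = 561
No other subset beats 420.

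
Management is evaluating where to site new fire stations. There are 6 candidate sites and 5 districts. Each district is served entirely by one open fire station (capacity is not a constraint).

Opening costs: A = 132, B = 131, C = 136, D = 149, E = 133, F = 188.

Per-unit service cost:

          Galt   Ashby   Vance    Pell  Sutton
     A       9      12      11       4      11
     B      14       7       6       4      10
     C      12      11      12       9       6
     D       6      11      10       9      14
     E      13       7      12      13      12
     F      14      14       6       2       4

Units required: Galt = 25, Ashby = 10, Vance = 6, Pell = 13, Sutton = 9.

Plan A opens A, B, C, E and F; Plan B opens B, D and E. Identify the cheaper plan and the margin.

Plan A: {A, B, C, E, F}: Galt→A 9·25=225, Ashby→B 7·10=70, Vance→B 6·6=36, Pell→F 2·13=26, Sutton→F 4·9=36. Service 393; fixed 720; total 1113.
Plan B: {B, D, E}: Galt→D 6·25=150, Ashby→B 7·10=70, Vance→B 6·6=36, Pell→B 4·13=52, Sutton→B 10·9=90. Service 398; fixed 413; total 811.
Difference: |1113 − 811| = 302.

Plan B is cheaper by 302.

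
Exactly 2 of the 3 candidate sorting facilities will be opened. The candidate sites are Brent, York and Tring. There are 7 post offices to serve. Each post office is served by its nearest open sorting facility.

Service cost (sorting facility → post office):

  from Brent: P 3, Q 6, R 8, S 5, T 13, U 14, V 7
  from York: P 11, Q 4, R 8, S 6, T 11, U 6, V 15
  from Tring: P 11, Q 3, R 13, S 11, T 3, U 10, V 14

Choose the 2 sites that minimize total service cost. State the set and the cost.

Choose Brent and Tring; total service cost 39.

With exactly 2 open, each post office uses its cheapest among the chosen.
{Brent, Tring}: P→Brent 3, Q→Tring 3, R→Brent 8, S→Brent 5, T→Tring 3, U→Tring 10, V→Brent 7. Service cost 39.
{Brent, York}: service cost 44
{York, Tring}: service cost 51
Among all 3 size-2 choices, {Brent, Tring} is lowest.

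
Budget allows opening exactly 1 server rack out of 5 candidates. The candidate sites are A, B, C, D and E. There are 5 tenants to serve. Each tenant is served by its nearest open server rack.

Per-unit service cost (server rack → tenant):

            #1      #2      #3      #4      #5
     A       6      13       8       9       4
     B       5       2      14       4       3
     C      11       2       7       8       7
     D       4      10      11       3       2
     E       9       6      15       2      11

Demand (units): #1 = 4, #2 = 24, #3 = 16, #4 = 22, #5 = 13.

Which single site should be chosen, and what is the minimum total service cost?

Choose B only; total service cost 419.

With exactly 1 open, each tenant uses its cheapest among the chosen.
{B}: #1→B 5·4=20, #2→B 2·24=48, #3→B 14·16=224, #4→B 4·22=88, #5→B 3·13=39. Service cost 419.
{C}: service cost 471
{D}: service cost 524
Among all 5 size-1 choices, {B} is lowest.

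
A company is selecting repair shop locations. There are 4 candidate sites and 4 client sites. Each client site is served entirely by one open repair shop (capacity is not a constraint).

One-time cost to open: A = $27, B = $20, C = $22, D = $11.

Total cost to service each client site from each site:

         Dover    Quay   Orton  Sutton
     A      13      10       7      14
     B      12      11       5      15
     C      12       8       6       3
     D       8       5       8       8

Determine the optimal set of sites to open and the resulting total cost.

Open D only; minimum total cost 40.

For any fixed open set, each client site goes to its cheapest open site; total = fixed + service.
{D}: Dover→D 8, Quay→D 5, Orton→D 8, Sutton→D 8. Service 29; fixed 11; total 40.
{C}: Dover→C 12, Quay→C 8, Orton→C 6, Sutton→C 3. Service 29; fixed 22; total 51.
{C, D}: Dover→D 8, Quay→D 5, Orton→C 6, Sutton→C 3. Service 22; fixed 33; total 55.
{A, B, C, D}: Dover→D 8, Quay→D 5, Orton→B 5, Sutton→C 3. Service 21; fixed 80; total 101.
No other subset beats 40.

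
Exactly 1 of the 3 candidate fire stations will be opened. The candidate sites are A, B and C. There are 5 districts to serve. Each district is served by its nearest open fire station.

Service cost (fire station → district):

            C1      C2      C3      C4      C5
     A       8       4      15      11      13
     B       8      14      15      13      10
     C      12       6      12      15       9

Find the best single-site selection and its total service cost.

With exactly 1 open, each district uses its cheapest among the chosen.
{A}: C1→A 8, C2→A 4, C3→A 15, C4→A 11, C5→A 13. Service cost 51.
{C}: service cost 54
{B}: service cost 60
Among all 3 size-1 choices, {A} is lowest.

Choose A only; total service cost 51.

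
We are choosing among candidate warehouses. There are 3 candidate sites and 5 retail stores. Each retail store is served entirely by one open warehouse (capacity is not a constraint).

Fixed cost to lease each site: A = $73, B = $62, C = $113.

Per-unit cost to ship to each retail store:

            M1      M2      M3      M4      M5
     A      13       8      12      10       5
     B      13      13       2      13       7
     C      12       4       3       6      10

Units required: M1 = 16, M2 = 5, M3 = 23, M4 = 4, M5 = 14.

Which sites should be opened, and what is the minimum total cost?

For any fixed open set, each retail store goes to its cheapest open site; total = fixed + service.
{B}: M1→B 13·16=208, M2→B 13·5=65, M3→B 2·23=46, M4→B 13·4=52, M5→B 7·14=98. Service 469; fixed 62; total 531.
{A, B}: service 404 + fixed 135 = 539
{B, C}: service 380 + fixed 175 = 555
{A, B, C}: M1→C 12·16=192, M2→C 4·5=20, M3→B 2·23=46, M4→C 6·4=24, M5→A 5·14=70. Service 352; fixed 248; total 600.
No other subset beats 531.

Open B only; minimum total cost 531.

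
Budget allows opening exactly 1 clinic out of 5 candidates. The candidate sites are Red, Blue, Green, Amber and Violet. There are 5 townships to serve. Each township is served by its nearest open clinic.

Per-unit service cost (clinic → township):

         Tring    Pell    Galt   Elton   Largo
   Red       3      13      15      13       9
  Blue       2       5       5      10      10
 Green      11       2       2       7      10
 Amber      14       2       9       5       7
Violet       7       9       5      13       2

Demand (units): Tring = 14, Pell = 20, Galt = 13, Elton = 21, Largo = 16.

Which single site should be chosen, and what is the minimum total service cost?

Choose Green only; total service cost 527.

With exactly 1 open, each township uses its cheapest among the chosen.
{Green}: Tring→Green 11·14=154, Pell→Green 2·20=40, Galt→Green 2·13=26, Elton→Green 7·21=147, Largo→Green 10·16=160. Service cost 527.
{Blue}: service cost 563
{Amber}: service cost 570
Among all 5 size-1 choices, {Green} is lowest.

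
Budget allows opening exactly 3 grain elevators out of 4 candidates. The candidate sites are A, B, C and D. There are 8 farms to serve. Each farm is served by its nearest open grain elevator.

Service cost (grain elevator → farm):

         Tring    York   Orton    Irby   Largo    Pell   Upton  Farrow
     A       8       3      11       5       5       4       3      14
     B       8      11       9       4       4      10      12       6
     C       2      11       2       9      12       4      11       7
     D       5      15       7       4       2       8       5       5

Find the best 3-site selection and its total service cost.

Choose A, C and D; total service cost 25.

With exactly 3 open, each farm uses its cheapest among the chosen.
{A, C, D}: Tring→C 2, York→A 3, Orton→C 2, Irby→D 4, Largo→D 2, Pell→A 4, Upton→A 3, Farrow→D 5. Service cost 25.
{A, B, C}: service cost 28
{A, B, D}: service cost 33
Among all 4 size-3 choices, {A, C, D} is lowest.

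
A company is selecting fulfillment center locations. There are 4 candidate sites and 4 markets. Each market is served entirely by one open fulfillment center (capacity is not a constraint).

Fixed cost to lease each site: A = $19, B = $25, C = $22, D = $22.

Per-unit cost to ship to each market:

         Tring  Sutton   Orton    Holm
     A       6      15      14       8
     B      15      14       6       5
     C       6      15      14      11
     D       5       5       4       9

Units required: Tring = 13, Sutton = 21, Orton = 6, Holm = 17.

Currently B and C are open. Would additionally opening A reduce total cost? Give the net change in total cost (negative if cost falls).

No — net change +19 (cost rises by 19).

Current service cost with {B, C}: 493.
Adding A: each market re-picks its cheapest; new service cost 493, saving 0.
Extra fixed cost: 19. Net change = 19 − 0 = 19.
(Totals: 540 → 559.)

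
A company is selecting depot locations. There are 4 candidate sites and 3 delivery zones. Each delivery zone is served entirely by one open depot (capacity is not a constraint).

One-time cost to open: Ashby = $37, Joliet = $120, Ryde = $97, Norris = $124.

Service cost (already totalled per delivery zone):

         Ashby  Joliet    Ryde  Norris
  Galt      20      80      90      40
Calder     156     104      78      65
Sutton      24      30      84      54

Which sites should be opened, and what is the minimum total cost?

Open Ashby only; minimum total cost 237.

For any fixed open set, each delivery zone goes to its cheapest open site; total = fixed + service.
{Ashby}: Galt→Ashby 20, Calder→Ashby 156, Sutton→Ashby 24. Service 200; fixed 37; total 237.
{Ashby, Ryde}: service 122 + fixed 134 = 256
{Ashby, Norris}: Galt→Ashby 20, Calder→Norris 65, Sutton→Ashby 24. Service 109; fixed 161; total 270.
{Ashby, Joliet, Ryde, Norris}: service 109 + fixed 378 = 487
No other subset beats 237.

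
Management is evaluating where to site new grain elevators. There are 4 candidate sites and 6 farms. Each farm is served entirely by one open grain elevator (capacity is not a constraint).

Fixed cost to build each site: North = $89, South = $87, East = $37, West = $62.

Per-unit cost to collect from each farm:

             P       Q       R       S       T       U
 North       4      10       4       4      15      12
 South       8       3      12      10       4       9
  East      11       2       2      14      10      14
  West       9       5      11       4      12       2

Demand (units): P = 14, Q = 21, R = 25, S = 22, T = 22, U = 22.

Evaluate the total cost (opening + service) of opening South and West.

Total cost: 819

Each farm is assigned to its cheapest site among the open ones.
{South, West}: P→South 8·14=112, Q→South 3·21=63, R→West 11·25=275, S→West 4·22=88, T→South 4·22=88, U→West 2·22=44. Service 670; fixed 149; total 819.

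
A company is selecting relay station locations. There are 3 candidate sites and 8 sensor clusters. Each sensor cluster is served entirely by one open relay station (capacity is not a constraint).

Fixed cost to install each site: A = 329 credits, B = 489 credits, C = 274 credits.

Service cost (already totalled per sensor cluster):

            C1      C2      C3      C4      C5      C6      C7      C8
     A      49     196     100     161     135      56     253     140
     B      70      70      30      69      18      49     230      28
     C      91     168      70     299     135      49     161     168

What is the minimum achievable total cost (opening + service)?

For any fixed open set, each sensor cluster goes to its cheapest open site; total = fixed + service.
{B}: C1→B 70, C2→B 70, C3→B 30, C4→B 69, C5→B 18, C6→B 49, C7→B 230, C8→B 28. Service 564; fixed 489; total 1053.
{B, C}: service 495 + fixed 763 = 1258
{A, B}: service 543 + fixed 818 = 1361
{A, B, C}: service 474 + fixed 1092 = 1566
(All 7 nonempty subsets were checked; B only is lowest.)

Minimum total cost: 1053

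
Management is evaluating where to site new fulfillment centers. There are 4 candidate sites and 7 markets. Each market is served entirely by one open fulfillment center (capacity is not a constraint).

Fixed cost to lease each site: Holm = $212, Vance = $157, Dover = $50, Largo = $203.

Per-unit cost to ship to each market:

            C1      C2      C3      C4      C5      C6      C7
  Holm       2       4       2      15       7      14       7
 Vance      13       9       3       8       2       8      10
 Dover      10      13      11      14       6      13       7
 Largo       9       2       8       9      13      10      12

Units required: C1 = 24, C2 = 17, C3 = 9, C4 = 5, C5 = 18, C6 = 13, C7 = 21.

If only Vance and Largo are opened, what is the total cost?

Total cost: 1027

Each market is assigned to its cheapest site among the open ones.
{Vance, Largo}: C1→Largo 9·24=216, C2→Largo 2·17=34, C3→Vance 3·9=27, C4→Vance 8·5=40, C5→Vance 2·18=36, C6→Vance 8·13=104, C7→Vance 10·21=210. Service 667; fixed 360; total 1027.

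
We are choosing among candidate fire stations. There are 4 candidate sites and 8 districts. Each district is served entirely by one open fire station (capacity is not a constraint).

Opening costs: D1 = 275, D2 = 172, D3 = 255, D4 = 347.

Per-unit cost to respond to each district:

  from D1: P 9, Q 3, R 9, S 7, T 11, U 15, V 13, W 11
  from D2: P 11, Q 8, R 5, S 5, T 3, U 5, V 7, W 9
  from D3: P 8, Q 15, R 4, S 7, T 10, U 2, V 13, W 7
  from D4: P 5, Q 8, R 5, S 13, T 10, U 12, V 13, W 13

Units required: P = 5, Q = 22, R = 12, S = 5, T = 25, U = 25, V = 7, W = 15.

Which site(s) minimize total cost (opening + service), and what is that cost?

Open D2 only; minimum total cost 872.

For any fixed open set, each district goes to its cheapest open site; total = fixed + service.
{D2}: P→D2 11·5=55, Q→D2 8·22=176, R→D2 5·12=60, S→D2 5·5=25, T→D2 3·25=75, U→D2 5·25=125, V→D2 7·7=49, W→D2 9·15=135. Service 700; fixed 172; total 872.
{D2, D3}: service 568 + fixed 427 = 995
{D1, D2}: service 580 + fixed 447 = 1027
{D1, D2, D3, D4}: service 443 + fixed 1049 = 1492
No other subset beats 872.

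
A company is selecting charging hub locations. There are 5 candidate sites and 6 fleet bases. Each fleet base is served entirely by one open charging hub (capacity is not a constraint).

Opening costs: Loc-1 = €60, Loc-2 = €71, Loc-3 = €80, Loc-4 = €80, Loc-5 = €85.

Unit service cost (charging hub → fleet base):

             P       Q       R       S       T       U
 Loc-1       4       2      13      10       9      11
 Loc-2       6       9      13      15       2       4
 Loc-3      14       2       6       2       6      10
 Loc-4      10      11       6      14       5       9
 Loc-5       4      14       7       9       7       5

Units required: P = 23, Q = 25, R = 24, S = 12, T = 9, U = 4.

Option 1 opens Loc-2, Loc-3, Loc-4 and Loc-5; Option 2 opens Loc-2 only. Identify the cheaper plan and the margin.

Option 1 is cheaper by 300.

Option 1: {Loc-2, Loc-3, Loc-4, Loc-5}: P→Loc-5 4·23=92, Q→Loc-3 2·25=50, R→Loc-3 6·24=144, S→Loc-3 2·12=24, T→Loc-2 2·9=18, U→Loc-2 4·4=16. Service 344; fixed 316; total 660.
Option 2: {Loc-2}: P→Loc-2 6·23=138, Q→Loc-2 9·25=225, R→Loc-2 13·24=312, S→Loc-2 15·12=180, T→Loc-2 2·9=18, U→Loc-2 4·4=16. Service 889; fixed 71; total 960.
Difference: |660 − 960| = 300.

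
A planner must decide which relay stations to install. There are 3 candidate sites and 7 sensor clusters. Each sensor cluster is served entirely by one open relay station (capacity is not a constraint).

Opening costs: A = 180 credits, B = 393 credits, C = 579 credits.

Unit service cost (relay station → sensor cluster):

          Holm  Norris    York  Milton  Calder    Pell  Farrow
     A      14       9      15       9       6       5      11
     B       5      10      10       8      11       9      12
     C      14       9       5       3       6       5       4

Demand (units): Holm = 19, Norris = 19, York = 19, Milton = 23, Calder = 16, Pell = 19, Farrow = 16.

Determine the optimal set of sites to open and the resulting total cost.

For any fixed open set, each sensor cluster goes to its cheapest open site; total = fixed + service.
{C}: Holm→C 14·19=266, Norris→C 9·19=171, York→C 5·19=95, Milton→C 3·23=69, Calder→C 6·16=96, Pell→C 5·19=95, Farrow→C 4·16=64. Service 856; fixed 579; total 1435.
{A}: service 1296 + fixed 180 = 1476
{A, B}: Holm→B 5·19=95, Norris→A 9·19=171, York→B 10·19=190, Milton→B 8·23=184, Calder→A 6·16=96, Pell→A 5·19=95, Farrow→A 11·16=176. Service 1007; fixed 573; total 1580.
{A, B, C}: Holm→B 5·19=95, Norris→A 9·19=171, York→C 5·19=95, Milton→C 3·23=69, Calder→A 6·16=96, Pell→A 5·19=95, Farrow→C 4·16=64. Service 685; fixed 1152; total 1837.
No other subset beats 1435.

Open C only; minimum total cost 1435.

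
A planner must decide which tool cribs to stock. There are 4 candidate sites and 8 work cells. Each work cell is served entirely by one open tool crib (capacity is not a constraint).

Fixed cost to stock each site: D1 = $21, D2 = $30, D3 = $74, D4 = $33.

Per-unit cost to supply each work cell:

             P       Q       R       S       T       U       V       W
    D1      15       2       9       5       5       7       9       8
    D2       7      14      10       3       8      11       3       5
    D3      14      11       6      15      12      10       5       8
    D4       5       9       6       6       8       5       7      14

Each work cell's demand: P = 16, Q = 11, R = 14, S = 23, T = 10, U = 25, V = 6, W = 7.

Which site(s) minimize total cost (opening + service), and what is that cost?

For any fixed open set, each work cell goes to its cheapest open site; total = fixed + service.
{D1, D2, D4}: P→D4 5·16=80, Q→D1 2·11=22, R→D4 6·14=84, S→D2 3·23=69, T→D1 5·10=50, U→D4 5·25=125, V→D2 3·6=18, W→D2 5·7=35. Service 483; fixed 84; total 567.
{D1, D4}: service 574 + fixed 54 = 628
{D1, D2, D3, D4}: service 483 + fixed 158 = 641
{D1}: P→D1 15·16=240, Q→D1 2·11=22, R→D1 9·14=126, S→D1 5·23=115, T→D1 5·10=50, U→D1 7·25=175, V→D1 9·6=54, W→D1 8·7=56. Service 838; fixed 21; total 859.
No other subset beats 567.

Open D1, D2 and D4; minimum total cost 567.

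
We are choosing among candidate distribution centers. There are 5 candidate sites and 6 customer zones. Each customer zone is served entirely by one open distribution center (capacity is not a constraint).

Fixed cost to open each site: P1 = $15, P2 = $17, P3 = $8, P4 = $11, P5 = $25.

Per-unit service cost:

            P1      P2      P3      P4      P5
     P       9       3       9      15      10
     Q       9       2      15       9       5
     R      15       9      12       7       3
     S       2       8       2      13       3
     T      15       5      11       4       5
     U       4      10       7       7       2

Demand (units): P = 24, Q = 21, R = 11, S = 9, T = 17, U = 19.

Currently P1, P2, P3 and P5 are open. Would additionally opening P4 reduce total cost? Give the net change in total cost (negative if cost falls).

Yes — net change −6 (cost falls by 6).

Current service cost with {P1, P2, P3, P5}: 288.
Adding P4: each customer zone re-picks its cheapest; new service cost 271, saving 17.
Extra fixed cost: 11. Net change = 11 − 17 = -6.
(Totals: 353 → 347.)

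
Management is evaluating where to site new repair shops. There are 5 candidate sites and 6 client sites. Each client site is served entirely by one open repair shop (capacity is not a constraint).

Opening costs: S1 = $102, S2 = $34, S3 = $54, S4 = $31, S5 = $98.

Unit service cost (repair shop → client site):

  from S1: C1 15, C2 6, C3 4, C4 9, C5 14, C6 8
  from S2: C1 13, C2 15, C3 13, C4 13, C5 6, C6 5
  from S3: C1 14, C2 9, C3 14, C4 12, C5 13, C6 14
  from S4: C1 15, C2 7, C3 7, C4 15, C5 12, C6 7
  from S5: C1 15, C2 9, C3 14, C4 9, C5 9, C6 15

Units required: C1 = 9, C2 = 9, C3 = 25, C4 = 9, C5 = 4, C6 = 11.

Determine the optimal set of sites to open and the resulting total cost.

Open S1 and S2; minimum total cost 567.

For any fixed open set, each client site goes to its cheapest open site; total = fixed + service.
{S1, S2}: C1→S2 13·9=117, C2→S1 6·9=54, C3→S1 4·25=100, C4→S1 9·9=81, C5→S2 6·4=24, C6→S2 5·11=55. Service 431; fixed 136; total 567.
{S1, S2, S4}: C1→S2 13·9=117, C2→S1 6·9=54, C3→S1 4·25=100, C4→S1 9·9=81, C5→S2 6·4=24, C6→S2 5·11=55. Service 431; fixed 167; total 598.
{S1}: service 514 + fixed 102 = 616
{S1, S2, S3, S4, S5}: C1→S2 13·9=117, C2→S1 6·9=54, C3→S1 4·25=100, C4→S1 9·9=81, C5→S2 6·4=24, C6→S2 5·11=55. Service 431; fixed 319; total 750.
No other subset beats 567.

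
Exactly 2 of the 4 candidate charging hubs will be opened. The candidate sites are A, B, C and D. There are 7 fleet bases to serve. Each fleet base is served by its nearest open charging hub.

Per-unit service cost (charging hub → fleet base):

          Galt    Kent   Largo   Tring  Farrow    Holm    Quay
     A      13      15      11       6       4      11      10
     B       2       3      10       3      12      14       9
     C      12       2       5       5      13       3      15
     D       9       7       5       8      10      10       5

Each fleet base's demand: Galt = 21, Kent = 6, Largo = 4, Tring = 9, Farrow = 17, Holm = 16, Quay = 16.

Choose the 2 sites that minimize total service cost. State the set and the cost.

Choose B and C; total service cost 497.

With exactly 2 open, each fleet base uses its cheapest among the chosen.
{B, C}: Galt→B 2·21=42, Kent→C 2·6=12, Largo→C 5·4=20, Tring→B 3·9=27, Farrow→B 12·17=204, Holm→C 3·16=48, Quay→B 9·16=144. Service cost 497.
{A, B}: service cost 515
{B, D}: service cost 517
Among all 6 size-2 choices, {B, C} is lowest.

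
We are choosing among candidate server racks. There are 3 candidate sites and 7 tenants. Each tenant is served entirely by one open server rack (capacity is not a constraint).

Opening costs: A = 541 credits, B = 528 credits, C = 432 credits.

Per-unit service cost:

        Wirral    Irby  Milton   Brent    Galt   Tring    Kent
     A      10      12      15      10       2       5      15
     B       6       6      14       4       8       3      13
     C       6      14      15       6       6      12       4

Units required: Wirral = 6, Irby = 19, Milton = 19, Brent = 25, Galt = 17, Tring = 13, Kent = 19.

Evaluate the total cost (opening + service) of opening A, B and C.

Each tenant is assigned to its cheapest site among the open ones.
{A, B, C}: Wirral→B 6·6=36, Irby→B 6·19=114, Milton→B 14·19=266, Brent→B 4·25=100, Galt→A 2·17=34, Tring→B 3·13=39, Kent→C 4·19=76. Service 665; fixed 1501; total 2166.

Total cost: 2166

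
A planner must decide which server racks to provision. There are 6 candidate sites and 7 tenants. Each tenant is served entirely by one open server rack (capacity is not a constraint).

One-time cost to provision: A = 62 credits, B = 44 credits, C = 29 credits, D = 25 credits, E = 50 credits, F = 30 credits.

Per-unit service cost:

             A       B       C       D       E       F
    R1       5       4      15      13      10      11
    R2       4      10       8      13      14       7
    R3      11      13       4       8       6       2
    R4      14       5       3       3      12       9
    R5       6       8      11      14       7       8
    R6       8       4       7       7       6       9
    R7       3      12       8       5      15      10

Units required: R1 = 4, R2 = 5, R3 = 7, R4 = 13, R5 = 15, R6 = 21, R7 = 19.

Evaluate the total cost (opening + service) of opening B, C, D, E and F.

Each tenant is assigned to its cheapest site among the open ones.
{B, C, D, E, F}: R1→B 4·4=16, R2→F 7·5=35, R3→F 2·7=14, R4→C 3·13=39, R5→E 7·15=105, R6→B 4·21=84, R7→D 5·19=95. Service 388; fixed 178; total 566.

Total cost: 566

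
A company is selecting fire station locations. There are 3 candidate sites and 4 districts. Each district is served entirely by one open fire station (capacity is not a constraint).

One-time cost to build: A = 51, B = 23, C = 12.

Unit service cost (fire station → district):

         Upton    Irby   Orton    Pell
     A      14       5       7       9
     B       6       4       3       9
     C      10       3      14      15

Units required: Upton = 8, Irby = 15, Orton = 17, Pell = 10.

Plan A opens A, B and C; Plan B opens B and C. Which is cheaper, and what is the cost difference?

Plan A: {A, B, C}: Upton→B 6·8=48, Irby→C 3·15=45, Orton→B 3·17=51, Pell→A 9·10=90. Service 234; fixed 86; total 320.
Plan B: {B, C}: Upton→B 6·8=48, Irby→C 3·15=45, Orton→B 3·17=51, Pell→B 9·10=90. Service 234; fixed 35; total 269.
Difference: |320 − 269| = 51.

Plan B is cheaper by 51.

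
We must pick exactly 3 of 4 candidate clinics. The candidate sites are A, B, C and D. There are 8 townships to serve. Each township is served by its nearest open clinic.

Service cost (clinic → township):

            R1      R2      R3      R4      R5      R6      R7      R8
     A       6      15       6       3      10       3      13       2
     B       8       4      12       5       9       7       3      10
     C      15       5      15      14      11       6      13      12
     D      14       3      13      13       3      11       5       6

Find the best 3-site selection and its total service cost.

With exactly 3 open, each township uses its cheapest among the chosen.
{A, B, D}: R1→A 6, R2→D 3, R3→A 6, R4→A 3, R5→D 3, R6→A 3, R7→B 3, R8→A 2. Service cost 29.
{A, C, D}: service cost 31
{A, B, C}: service cost 36
Among all 4 size-3 choices, {A, B, D} is lowest.

Choose A, B and D; total service cost 29.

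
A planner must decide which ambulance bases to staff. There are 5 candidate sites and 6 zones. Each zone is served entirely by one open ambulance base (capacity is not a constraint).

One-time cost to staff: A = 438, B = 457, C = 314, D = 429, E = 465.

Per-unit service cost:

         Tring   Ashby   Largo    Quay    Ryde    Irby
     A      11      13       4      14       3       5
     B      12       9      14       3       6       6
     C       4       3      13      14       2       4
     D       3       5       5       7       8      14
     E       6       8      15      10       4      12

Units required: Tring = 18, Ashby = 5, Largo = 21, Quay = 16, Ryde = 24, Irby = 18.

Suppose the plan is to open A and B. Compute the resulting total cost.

Each zone is assigned to its cheapest site among the open ones.
{A, B}: Tring→A 11·18=198, Ashby→B 9·5=45, Largo→A 4·21=84, Quay→B 3·16=48, Ryde→A 3·24=72, Irby→A 5·18=90. Service 537; fixed 895; total 1432.

Total cost: 1432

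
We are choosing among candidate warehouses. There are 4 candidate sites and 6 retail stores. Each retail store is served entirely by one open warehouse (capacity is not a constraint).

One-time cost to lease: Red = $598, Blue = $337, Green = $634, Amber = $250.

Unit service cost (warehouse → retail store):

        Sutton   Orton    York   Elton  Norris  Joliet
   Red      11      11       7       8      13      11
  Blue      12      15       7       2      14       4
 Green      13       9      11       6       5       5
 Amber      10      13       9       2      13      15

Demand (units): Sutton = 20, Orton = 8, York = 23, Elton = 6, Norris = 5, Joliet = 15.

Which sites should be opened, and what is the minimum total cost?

For any fixed open set, each retail store goes to its cheapest open site; total = fixed + service.
{Blue}: Sutton→Blue 12·20=240, Orton→Blue 15·8=120, York→Blue 7·23=161, Elton→Blue 2·6=12, Norris→Blue 14·5=70, Joliet→Blue 4·15=60. Service 663; fixed 337; total 1000.
{Amber}: Sutton→Amber 10·20=200, Orton→Amber 13·8=104, York→Amber 9·23=207, Elton→Amber 2·6=12, Norris→Amber 13·5=65, Joliet→Amber 15·15=225. Service 813; fixed 250; total 1063.
{Blue, Amber}: service 602 + fixed 587 = 1189
{Red, Blue, Green, Amber}: Sutton→Amber 10·20=200, Orton→Green 9·8=72, York→Red 7·23=161, Elton→Blue 2·6=12, Norris→Green 5·5=25, Joliet→Blue 4·15=60. Service 530; fixed 1819; total 2349.
No other subset beats 1000.

Open Blue only; minimum total cost 1000.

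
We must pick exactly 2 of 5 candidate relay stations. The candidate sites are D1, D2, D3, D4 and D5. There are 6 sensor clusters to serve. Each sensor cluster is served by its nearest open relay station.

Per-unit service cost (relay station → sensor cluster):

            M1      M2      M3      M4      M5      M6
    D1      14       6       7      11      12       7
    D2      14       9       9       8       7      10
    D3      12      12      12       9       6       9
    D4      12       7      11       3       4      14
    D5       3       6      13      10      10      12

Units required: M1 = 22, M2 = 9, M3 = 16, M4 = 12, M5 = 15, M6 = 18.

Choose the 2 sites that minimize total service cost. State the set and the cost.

Choose D4 and D5; total service cost 608.

With exactly 2 open, each sensor cluster uses its cheapest among the chosen.
{D4, D5}: M1→D5 3·22=66, M2→D5 6·9=54, M3→D4 11·16=176, M4→D4 3·12=36, M5→D4 4·15=60, M6→D5 12·18=216. Service cost 608.
{D1, D5}: service cost 628
{D2, D5}: service cost 645
Among all 10 size-2 choices, {D4, D5} is lowest.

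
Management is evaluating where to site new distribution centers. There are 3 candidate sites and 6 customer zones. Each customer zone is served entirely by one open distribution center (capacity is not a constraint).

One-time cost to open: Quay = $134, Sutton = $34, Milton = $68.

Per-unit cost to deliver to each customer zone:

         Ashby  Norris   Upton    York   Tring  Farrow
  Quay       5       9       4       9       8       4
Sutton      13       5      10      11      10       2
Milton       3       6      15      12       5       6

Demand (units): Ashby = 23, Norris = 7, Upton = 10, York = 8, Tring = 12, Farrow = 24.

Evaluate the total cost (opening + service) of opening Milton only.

Each customer zone is assigned to its cheapest site among the open ones.
{Milton}: Ashby→Milton 3·23=69, Norris→Milton 6·7=42, Upton→Milton 15·10=150, York→Milton 12·8=96, Tring→Milton 5·12=60, Farrow→Milton 6·24=144. Service 561; fixed 68; total 629.

Total cost: 629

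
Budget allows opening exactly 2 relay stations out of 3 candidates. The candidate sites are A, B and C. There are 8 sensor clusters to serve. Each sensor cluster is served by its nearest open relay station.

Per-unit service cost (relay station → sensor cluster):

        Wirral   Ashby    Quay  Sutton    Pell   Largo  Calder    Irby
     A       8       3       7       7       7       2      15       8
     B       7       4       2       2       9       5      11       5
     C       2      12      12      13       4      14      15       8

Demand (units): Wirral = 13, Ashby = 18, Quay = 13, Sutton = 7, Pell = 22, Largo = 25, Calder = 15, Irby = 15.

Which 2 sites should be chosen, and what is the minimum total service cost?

Choose B and C; total service cost 591.

With exactly 2 open, each sensor cluster uses its cheapest among the chosen.
{B, C}: Wirral→C 2·13=26, Ashby→B 4·18=72, Quay→B 2·13=26, Sutton→B 2·7=14, Pell→C 4·22=88, Largo→B 5·25=125, Calder→B 11·15=165, Irby→B 5·15=75. Service cost 591.
{A, B}: service cost 629
{A, C}: service cost 703
Among all 3 size-2 choices, {B, C} is lowest.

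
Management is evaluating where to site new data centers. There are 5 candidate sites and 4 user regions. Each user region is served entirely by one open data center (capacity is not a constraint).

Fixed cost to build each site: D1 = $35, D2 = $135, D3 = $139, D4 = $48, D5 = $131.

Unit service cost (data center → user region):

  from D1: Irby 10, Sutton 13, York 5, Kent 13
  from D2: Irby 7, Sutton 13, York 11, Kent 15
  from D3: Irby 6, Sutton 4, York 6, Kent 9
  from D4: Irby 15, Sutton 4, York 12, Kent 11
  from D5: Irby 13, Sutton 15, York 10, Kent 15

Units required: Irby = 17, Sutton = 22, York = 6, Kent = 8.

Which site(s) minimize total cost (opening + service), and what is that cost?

For any fixed open set, each user region goes to its cheapest open site; total = fixed + service.
{D3}: Irby→D3 6·17=102, Sutton→D3 4·22=88, York→D3 6·6=36, Kent→D3 9·8=72. Service 298; fixed 139; total 437.
{D1, D4}: service 376 + fixed 83 = 459
{D1, D3}: service 292 + fixed 174 = 466
{D1, D2, D3, D4, D5}: Irby→D3 6·17=102, Sutton→D3 4·22=88, York→D1 5·6=30, Kent→D3 9·8=72. Service 292; fixed 488; total 780.
No other subset beats 437.

Open D3 only; minimum total cost 437.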